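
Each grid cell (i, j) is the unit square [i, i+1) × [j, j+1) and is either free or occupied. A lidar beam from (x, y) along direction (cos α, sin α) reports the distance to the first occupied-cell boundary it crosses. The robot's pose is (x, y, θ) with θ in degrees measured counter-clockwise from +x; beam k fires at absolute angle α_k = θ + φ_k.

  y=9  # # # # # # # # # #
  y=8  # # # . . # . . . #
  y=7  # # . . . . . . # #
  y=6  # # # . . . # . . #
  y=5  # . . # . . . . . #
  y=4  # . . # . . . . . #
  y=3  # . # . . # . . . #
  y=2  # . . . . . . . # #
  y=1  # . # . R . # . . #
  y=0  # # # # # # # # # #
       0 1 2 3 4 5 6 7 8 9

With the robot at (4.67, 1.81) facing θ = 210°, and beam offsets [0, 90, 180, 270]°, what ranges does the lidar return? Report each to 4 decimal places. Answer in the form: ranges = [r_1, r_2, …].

ranges = [1.6200, 0.9353, 4.9999, 2.5288]

beam 1: φ=0°, α=210°
  d=(-0.8660,-0.5000)  start (4,1)  tX=0.7736 tY=1.6200  stride 1/|dx|=1.1547 1/|dy|=2.0000
    cross x-line → (3,1), t=0.7736
    cross y-line → (3,0), t=1.6200 (wall)
  → r_1 = 1.6200
beam 2: φ=90°, α=300°
  d=(0.5000,-0.8660)  start (4,1)  tX=0.6600 tY=0.9353  stride 1/|dx|=2.0000 1/|dy|=1.1547
    cross x-line → (5,1), t=0.6600
    cross y-line → (5,0), t=0.9353 (wall)
  → r_2 = 0.9353
beam 3: φ=180°, α=30°
  d=(0.8660,0.5000)  start (4,1)  tX=0.3811 tY=0.3800  stride 1/|dx|=1.1547 1/|dy|=2.0000
    cross y-line → (4,2), t=0.3800
    cross x-line → (5,2), t=0.3811
    cross x-line → (6,2), t=1.5358
    cross y-line → (6,3), t=2.3800
    cross x-line → (7,3), t=2.6905
    cross x-line → (8,3), t=3.8452
    cross y-line → (8,4), t=4.3800
    cross x-line → (9,4), t=4.9999 (wall)
  → r_3 = 4.9999
beam 4: φ=270°, α=120°
  d=(-0.5000,0.8660)  start (4,1)  tX=1.3400 tY=0.2194  stride 1/|dx|=2.0000 1/|dy|=1.1547
    cross y-line → (4,2), t=0.2194
    cross x-line → (3,2), t=1.3400
    cross y-line → (3,3), t=1.3741
    cross y-line → (3,4), t=2.5288 (wall)
  → r_4 = 2.5288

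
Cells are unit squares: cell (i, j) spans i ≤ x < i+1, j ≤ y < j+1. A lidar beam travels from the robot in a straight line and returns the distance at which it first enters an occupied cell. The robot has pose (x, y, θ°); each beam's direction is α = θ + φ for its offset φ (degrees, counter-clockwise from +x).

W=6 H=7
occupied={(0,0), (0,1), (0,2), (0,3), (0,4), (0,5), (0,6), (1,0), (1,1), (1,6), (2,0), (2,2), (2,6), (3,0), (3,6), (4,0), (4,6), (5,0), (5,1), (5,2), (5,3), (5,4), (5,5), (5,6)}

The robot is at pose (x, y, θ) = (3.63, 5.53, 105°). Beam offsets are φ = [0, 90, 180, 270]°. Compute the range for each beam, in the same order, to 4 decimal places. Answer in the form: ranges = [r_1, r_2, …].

ranges = [0.4866, 2.7228, 4.6898, 1.4183]

beam 1: φ=0°, α=105°
  direction (-0.2588, 0.9659); cell (3,5); t to first gridline: x 2.4341, y 0.4866 (then +3.8637 / +1.0353)
    (3,6) via y @ 0.4866  # hit
  → r_1 = 0.4866
beam 2: φ=90°, α=195°
  direction (-0.9659, -0.2588); cell (3,5); t to first gridline: x 0.6522, y 2.0478 (then +1.0353 / +3.8637)
    (2,5) via x @ 0.6522
    (1,5) via x @ 1.6875
    (1,4) via y @ 2.0478
    (0,4) via x @ 2.7228  # hit
  → r_2 = 2.7228
beam 3: φ=180°, α=285°
  direction (0.2588, -0.9659); cell (3,5); t to first gridline: x 1.4296, y 0.5487 (then +3.8637 / +1.0353)
    (3,4) via y @ 0.5487
    (4,4) via x @ 1.4296
    (4,3) via y @ 1.5840
    (4,2) via y @ 2.6192
    (4,1) via y @ 3.6545
    (4,0) via y @ 4.6898  # hit
  → r_3 = 4.6898
beam 4: φ=270°, α=15°
  direction (0.9659, 0.2588); cell (3,5); t to first gridline: x 0.3831, y 1.8159 (then +1.0353 / +3.8637)
    (4,5) via x @ 0.3831
    (5,5) via x @ 1.4183  # hit
  → r_4 = 1.4183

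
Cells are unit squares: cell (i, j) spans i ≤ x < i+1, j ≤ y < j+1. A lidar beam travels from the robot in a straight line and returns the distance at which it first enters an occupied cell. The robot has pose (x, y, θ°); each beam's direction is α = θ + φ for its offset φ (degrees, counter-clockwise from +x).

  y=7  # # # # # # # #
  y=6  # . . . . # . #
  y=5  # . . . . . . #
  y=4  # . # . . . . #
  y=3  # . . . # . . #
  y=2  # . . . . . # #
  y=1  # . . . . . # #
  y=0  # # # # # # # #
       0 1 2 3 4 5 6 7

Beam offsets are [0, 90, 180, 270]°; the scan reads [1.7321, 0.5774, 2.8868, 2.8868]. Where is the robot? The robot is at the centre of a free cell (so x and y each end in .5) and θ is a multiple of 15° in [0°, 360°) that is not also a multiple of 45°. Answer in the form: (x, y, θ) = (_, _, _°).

The pose lattice has 31·16 = 496 candidates. Test each by forward raycasting.
  (2.5, 2.5, 255°): beam 1 = 1.5529 ≠ 1.7321 ✗
  (3.5, 1.5, 330°): beam 1 = 1.0000 ≠ 1.7321 ✗
  (6.5, 6.5, 165°): beam 1 = 0.5176 ≠ 1.7321 ✗
  …
  (5.5, 5.5, 30°): r_1=1.7321, r_2=0.5774, r_3=2.8868, r_4=2.8868 — all match ✓
Only this pose fits every beam.

(x, y, θ) = (5.5, 5.5, 30°)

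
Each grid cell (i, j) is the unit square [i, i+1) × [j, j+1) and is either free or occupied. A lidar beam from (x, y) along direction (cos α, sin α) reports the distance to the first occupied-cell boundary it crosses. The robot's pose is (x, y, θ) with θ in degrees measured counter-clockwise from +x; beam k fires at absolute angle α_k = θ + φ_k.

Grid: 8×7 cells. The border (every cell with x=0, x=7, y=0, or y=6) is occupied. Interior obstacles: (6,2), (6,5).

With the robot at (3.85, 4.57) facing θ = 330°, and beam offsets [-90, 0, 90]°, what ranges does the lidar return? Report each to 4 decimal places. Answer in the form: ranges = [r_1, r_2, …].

ranges = [4.1223, 3.1400, 1.6512]

beam 1: φ=-90°, α=240°
  cosα=-0.5000 sinα=-0.8660 | (3,4) | tMaxX 1.7000 tMaxY 0.6582 | tΔX 2.0000 tΔY 1.1547
    t=0.6582 [y] (3,3)
    t=1.7000 [x] (2,3)
    t=1.8129 [y] (2,2)
    t=2.9676 [y] (2,1)
    t=3.7000 [x] (1,1)
    t=4.1223 [y] (1,0) — stop
  → r_1 = 4.1223
beam 2: φ=0°, α=330°
  cosα=0.8660 sinα=-0.5000 | (3,4) | tMaxX 0.1732 tMaxY 1.1400 | tΔX 1.1547 tΔY 2.0000
    t=0.1732 [x] (4,4)
    t=1.1400 [y] (4,3)
    t=1.3279 [x] (5,3)
    t=2.4826 [x] (6,3)
    t=3.1400 [y] (6,2) — stop
  → r_2 = 3.1400
beam 3: φ=90°, α=60°
  cosα=0.5000 sinα=0.8660 | (3,4) | tMaxX 0.3000 tMaxY 0.4965 | tΔX 2.0000 tΔY 1.1547
    t=0.3000 [x] (4,4)
    t=0.4965 [y] (4,5)
    t=1.6512 [y] (4,6) — stop
  → r_3 = 1.6512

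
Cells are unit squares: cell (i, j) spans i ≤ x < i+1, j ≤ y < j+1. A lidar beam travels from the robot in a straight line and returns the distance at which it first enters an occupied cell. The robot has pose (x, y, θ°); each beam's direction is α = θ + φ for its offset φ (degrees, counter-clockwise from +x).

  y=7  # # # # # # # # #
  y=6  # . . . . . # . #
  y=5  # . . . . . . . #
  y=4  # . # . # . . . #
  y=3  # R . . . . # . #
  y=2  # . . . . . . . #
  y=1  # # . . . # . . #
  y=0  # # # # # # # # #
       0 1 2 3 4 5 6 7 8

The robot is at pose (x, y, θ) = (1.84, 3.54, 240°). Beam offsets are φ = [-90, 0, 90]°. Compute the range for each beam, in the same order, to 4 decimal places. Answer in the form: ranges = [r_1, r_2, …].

beam 1: φ=-90°, α=150°
  direction (-0.8660, 0.5000); cell (1,3); t to first gridline: x 0.9699, y 0.9200 (then +1.1547 / +2.0000)
    (1,4) via y @ 0.9200
    (0,4) via x @ 0.9699  # hit
  → r_1 = 0.9699
beam 2: φ=0°, α=240°
  direction (-0.5000, -0.8660); cell (1,3); t to first gridline: x 1.6800, y 0.6235 (then +2.0000 / +1.1547)
    (1,2) via y @ 0.6235
    (0,2) via x @ 1.6800  # hit
  → r_2 = 1.6800
beam 3: φ=90°, α=330°
  direction (0.8660, -0.5000); cell (1,3); t to first gridline: x 0.1848, y 1.0800 (then +1.1547 / +2.0000)
    (2,3) via x @ 0.1848
    (2,2) via y @ 1.0800
    (3,2) via x @ 1.3395
    (4,2) via x @ 2.4942
    (4,1) via y @ 3.0800
    (5,1) via x @ 3.6489  # hit
  → r_3 = 3.6489

ranges = [0.9699, 1.6800, 3.6489]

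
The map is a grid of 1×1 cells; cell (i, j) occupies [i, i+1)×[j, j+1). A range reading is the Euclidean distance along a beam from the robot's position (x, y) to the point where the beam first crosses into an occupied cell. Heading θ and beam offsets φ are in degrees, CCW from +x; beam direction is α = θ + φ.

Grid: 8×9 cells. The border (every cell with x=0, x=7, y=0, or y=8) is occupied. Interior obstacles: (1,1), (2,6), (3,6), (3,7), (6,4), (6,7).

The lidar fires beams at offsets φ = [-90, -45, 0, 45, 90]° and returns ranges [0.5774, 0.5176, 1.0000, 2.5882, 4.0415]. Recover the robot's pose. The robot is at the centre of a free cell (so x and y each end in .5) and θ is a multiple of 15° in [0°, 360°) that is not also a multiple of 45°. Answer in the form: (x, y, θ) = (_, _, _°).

(x, y, θ) = (3.5, 5.5, 150°)

The pose lattice has 36·16 = 576 candidates. Test each by forward raycasting.
  (5.5, 4.5, 285°): beam 1 = 4.6587 ≠ 0.5774 ✗
  (6.5, 6.5, 300°): beam 1 = 6.3509 ≠ 0.5774 ✗
  (6.5, 2.5, 105°): beam 1 = 0.5176 ≠ 0.5774 ✗
  (2.5, 3.5, 30°): beam 1 = 2.8868 ≠ 0.5774 ✗
  …
  (3.5, 5.5, 150°): r_1=0.5774, r_2=0.5176, r_3=1.0000, r_4=2.5882, r_5=4.0415 — all match ✓
Only this pose fits every beam.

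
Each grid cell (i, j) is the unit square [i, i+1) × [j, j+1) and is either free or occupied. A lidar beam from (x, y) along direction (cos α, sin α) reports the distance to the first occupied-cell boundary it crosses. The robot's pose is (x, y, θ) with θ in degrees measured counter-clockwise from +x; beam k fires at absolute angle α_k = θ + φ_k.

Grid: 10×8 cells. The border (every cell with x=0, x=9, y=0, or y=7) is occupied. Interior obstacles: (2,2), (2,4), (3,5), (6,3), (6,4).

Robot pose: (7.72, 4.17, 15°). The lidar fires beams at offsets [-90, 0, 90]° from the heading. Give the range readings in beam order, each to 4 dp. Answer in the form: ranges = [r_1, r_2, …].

beam 1: φ=-90°, α=285°
  direction (0.2588, -0.9659); cell (7,4); t to first gridline: x 1.0818, y 0.1760 (then +3.8637 / +1.0353)
    (7,3) via y @ 0.1760
    (8,3) via x @ 1.0818
    (8,2) via y @ 1.2113
    (8,1) via y @ 2.2465
    (8,0) via y @ 3.2818  # hit
  → r_1 = 3.2818
beam 2: φ=0°, α=15°
  direction (0.9659, 0.2588); cell (7,4); t to first gridline: x 0.2899, y 3.2069 (then +1.0353 / +3.8637)
    (8,4) via x @ 0.2899
    (9,4) via x @ 1.3252  # hit
  → r_2 = 1.3252
beam 3: φ=90°, α=105°
  direction (-0.2588, 0.9659); cell (7,4); t to first gridline: x 2.7819, y 0.8593 (then +3.8637 / +1.0353)
    (7,5) via y @ 0.8593
    (7,6) via y @ 1.8946
    (6,6) via x @ 2.7819
    (6,7) via y @ 2.9298  # hit
  → r_3 = 2.9298

ranges = [3.2818, 1.3252, 2.9298]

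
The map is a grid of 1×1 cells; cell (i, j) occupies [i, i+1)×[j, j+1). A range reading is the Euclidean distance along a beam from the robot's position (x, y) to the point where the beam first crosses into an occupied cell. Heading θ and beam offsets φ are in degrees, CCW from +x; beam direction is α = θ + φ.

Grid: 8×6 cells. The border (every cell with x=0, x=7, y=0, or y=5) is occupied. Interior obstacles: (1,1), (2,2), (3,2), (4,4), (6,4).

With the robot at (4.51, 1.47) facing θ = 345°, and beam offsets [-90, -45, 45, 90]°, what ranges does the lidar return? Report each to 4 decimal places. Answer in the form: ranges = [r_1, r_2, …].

ranges = [0.4866, 0.5427, 2.8752, 3.6545]

beam 1: φ=-90°, α=255°
  cosα=-0.2588 sinα=-0.9659 | (4,1) | tMaxX 1.9705 tMaxY 0.4866 | tΔX 3.8637 tΔY 1.0353
    t=0.4866 [y] (4,0) — stop
  → r_1 = 0.4866
beam 2: φ=-45°, α=300°
  cosα=0.5000 sinα=-0.8660 | (4,1) | tMaxX 0.9800 tMaxY 0.5427 | tΔX 2.0000 tΔY 1.1547
    t=0.5427 [y] (4,0) — stop
  → r_2 = 0.5427
beam 3: φ=45°, α=30°
  cosα=0.8660 sinα=0.5000 | (4,1) | tMaxX 0.5658 tMaxY 1.0600 | tΔX 1.1547 tΔY 2.0000
    t=0.5658 [x] (5,1)
    t=1.0600 [y] (5,2)
    t=1.7205 [x] (6,2)
    t=2.8752 [x] (7,2) — stop
  → r_3 = 2.8752
beam 4: φ=90°, α=75°
  cosα=0.2588 sinα=0.9659 | (4,1) | tMaxX 1.8932 tMaxY 0.5487 | tΔX 3.8637 tΔY 1.0353
    t=0.5487 [y] (4,2)
    t=1.5840 [y] (4,3)
    t=1.8932 [x] (5,3)
    t=2.6192 [y] (5,4)
    t=3.6545 [y] (5,5) — stop
  → r_4 = 3.6545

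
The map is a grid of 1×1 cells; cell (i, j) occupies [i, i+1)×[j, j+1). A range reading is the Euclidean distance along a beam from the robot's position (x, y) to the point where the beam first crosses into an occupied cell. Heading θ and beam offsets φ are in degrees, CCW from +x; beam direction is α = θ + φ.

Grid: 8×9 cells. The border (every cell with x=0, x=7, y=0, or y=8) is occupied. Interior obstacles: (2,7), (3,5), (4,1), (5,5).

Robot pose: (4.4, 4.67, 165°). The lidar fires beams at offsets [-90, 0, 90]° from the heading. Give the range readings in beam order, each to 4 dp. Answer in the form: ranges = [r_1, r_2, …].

beam 1: φ=-90°, α=75°
  d=(0.2588,0.9659)  start (4,4)  tX=2.3182 tY=0.3416  stride 1/|dx|=3.8637 1/|dy|=1.0353
    cross y-line → (4,5), t=0.3416
    cross y-line → (4,6), t=1.3769
    cross x-line → (5,6), t=2.3182
    cross y-line → (5,7), t=2.4122
    cross y-line → (5,8), t=3.4475 (wall)
  → r_1 = 3.4475
beam 2: φ=0°, α=165°
  d=(-0.9659,0.2588)  start (4,4)  tX=0.4141 tY=1.2750  stride 1/|dx|=1.0353 1/|dy|=3.8637
    cross x-line → (3,4), t=0.4141
    cross y-line → (3,5), t=1.2750 (wall)
  → r_2 = 1.2750
beam 3: φ=90°, α=255°
  d=(-0.2588,-0.9659)  start (4,4)  tX=1.5455 tY=0.6936  stride 1/|dx|=3.8637 1/|dy|=1.0353
    cross y-line → (4,3), t=0.6936
    cross x-line → (3,3), t=1.5455
    cross y-line → (3,2), t=1.7289
    cross y-line → (3,1), t=2.7642
    cross y-line → (3,0), t=3.7995 (wall)
  → r_3 = 3.7995

ranges = [3.4475, 1.2750, 3.7995]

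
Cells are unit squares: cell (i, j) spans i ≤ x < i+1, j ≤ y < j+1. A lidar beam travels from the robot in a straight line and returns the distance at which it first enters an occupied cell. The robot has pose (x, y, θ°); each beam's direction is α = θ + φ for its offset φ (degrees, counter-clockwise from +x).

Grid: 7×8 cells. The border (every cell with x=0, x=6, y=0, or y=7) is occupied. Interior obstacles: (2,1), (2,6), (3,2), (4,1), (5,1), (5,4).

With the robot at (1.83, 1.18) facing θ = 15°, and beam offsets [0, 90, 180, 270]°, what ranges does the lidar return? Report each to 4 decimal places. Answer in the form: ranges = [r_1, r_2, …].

beam 1: φ=0°, α=15°
  dir = (cos 15°, sin 15°) = (0.9659, 0.2588); from cell (1,1)
  next x-line at t=0.1760, next y-line at t=3.1682; Δt_x=1.0353, Δt_y=3.8637
    x: enter (2,1) at t=0.1760 ← occupied
  → r_1 = 0.1760
beam 2: φ=90°, α=105°
  dir = (cos 105°, sin 105°) = (-0.2588, 0.9659); from cell (1,1)
  next x-line at t=3.2069, next y-line at t=0.8489; Δt_x=3.8637, Δt_y=1.0353
    y: enter (1,2) at t=0.8489
    y: enter (1,3) at t=1.8842
    y: enter (1,4) at t=2.9195
    x: enter (0,4) at t=3.2069 ← occupied
  → r_2 = 3.2069
beam 3: φ=180°, α=195°
  dir = (cos 195°, sin 195°) = (-0.9659, -0.2588); from cell (1,1)
  next x-line at t=0.8593, next y-line at t=0.6955; Δt_x=1.0353, Δt_y=3.8637
    y: enter (1,0) at t=0.6955 ← occupied
  → r_3 = 0.6955
beam 4: φ=270°, α=285°
  dir = (cos 285°, sin 285°) = (0.2588, -0.9659); from cell (1,1)
  next x-line at t=0.6568, next y-line at t=0.1863; Δt_x=3.8637, Δt_y=1.0353
    y: enter (1,0) at t=0.1863 ← occupied
  → r_4 = 0.1863

ranges = [0.1760, 3.2069, 0.6955, 0.1863]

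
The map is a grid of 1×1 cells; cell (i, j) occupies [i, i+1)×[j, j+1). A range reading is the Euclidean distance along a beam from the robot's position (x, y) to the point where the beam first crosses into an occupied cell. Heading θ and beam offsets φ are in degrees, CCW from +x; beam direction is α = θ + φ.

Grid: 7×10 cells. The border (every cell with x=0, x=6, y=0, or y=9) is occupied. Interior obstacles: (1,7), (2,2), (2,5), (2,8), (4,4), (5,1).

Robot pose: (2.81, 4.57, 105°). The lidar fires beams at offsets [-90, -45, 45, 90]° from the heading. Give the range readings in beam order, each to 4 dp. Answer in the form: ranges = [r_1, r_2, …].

beam 1: φ=-90°, α=15°
  cosα=0.9659 sinα=0.2588 | (2,4) | tMaxX 0.1967 tMaxY 1.6614 | tΔX 1.0353 tΔY 3.8637
    t=0.1967 [x] (3,4)
    t=1.2320 [x] (4,4) — stop
  → r_1 = 1.2320
beam 2: φ=-45°, α=60°
  cosα=0.5000 sinα=0.8660 | (2,4) | tMaxX 0.3800 tMaxY 0.4965 | tΔX 2.0000 tΔY 1.1547
    t=0.3800 [x] (3,4)
    t=0.4965 [y] (3,5)
    t=1.6512 [y] (3,6)
    t=2.3800 [x] (4,6)
    t=2.8059 [y] (4,7)
    t=3.9606 [y] (4,8)
    t=4.3800 [x] (5,8)
    t=5.1153 [y] (5,9) — stop
  → r_2 = 5.1153
beam 3: φ=45°, α=150°
  cosα=-0.8660 sinα=0.5000 | (2,4) | tMaxX 0.9353 tMaxY 0.8600 | tΔX 1.1547 tΔY 2.0000
    t=0.8600 [y] (2,5) — stop
  → r_3 = 0.8600
beam 4: φ=90°, α=195°
  cosα=-0.9659 sinα=-0.2588 | (2,4) | tMaxX 0.8386 tMaxY 2.2023 | tΔX 1.0353 tΔY 3.8637
    t=0.8386 [x] (1,4)
    t=1.8738 [x] (0,4) — stop
  → r_4 = 1.8738

ranges = [1.2320, 5.1153, 0.8600, 1.8738]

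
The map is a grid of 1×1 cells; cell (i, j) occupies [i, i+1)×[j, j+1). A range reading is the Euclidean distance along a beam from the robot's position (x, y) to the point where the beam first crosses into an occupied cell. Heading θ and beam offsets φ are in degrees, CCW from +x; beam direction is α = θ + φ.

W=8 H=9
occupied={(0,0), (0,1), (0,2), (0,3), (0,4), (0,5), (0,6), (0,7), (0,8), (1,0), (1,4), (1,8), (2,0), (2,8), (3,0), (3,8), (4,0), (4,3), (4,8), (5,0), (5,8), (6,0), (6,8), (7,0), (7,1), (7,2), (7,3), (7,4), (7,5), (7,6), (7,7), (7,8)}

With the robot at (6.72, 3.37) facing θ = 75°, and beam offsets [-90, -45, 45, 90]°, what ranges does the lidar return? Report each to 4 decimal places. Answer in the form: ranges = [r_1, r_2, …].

ranges = [0.2899, 0.3233, 5.3463, 1.7807]

beam 1: φ=-90°, α=345°
  cosα=0.9659 sinα=-0.2588 | (6,3) | tMaxX 0.2899 tMaxY 1.4296 | tΔX 1.0353 tΔY 3.8637
    t=0.2899 [x] (7,3) — stop
  → r_1 = 0.2899
beam 2: φ=-45°, α=30°
  cosα=0.8660 sinα=0.5000 | (6,3) | tMaxX 0.3233 tMaxY 1.2600 | tΔX 1.1547 tΔY 2.0000
    t=0.3233 [x] (7,3) — stop
  → r_2 = 0.3233
beam 3: φ=45°, α=120°
  cosα=-0.5000 sinα=0.8660 | (6,3) | tMaxX 1.4400 tMaxY 0.7275 | tΔX 2.0000 tΔY 1.1547
    t=0.7275 [y] (6,4)
    t=1.4400 [x] (5,4)
    t=1.8822 [y] (5,5)
    t=3.0369 [y] (5,6)
    t=3.4400 [x] (4,6)
    t=4.1916 [y] (4,7)
    t=5.3463 [y] (4,8) — stop
  → r_3 = 5.3463
beam 4: φ=90°, α=165°
  cosα=-0.9659 sinα=0.2588 | (6,3) | tMaxX 0.7454 tMaxY 2.4341 | tΔX 1.0353 tΔY 3.8637
    t=0.7454 [x] (5,3)
    t=1.7807 [x] (4,3) — stop
  → r_4 = 1.7807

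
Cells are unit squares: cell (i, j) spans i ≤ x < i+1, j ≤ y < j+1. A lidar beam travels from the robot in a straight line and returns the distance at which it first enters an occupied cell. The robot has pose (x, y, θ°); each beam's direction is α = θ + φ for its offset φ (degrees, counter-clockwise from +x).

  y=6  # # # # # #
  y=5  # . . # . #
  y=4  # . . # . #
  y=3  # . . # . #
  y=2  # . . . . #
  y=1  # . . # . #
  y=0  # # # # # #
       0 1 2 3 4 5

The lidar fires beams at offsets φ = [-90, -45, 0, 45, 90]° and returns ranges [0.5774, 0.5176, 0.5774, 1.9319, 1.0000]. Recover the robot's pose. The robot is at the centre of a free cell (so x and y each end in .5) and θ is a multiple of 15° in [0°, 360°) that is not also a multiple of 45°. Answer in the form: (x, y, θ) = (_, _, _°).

The pose lattice has 16·16 = 256 candidates. Test each by forward raycasting.
  (2.5, 4.5, 60°): beam 3 = 1.0000 ≠ 0.5774 ✗
  (2.5, 2.5, 165°): beam 1 = 1.9319 ≠ 0.5774 ✗
  (1.5, 3.5, 120°): beam 1 = 1.7321 ≠ 0.5774 ✗
  (4.5, 5.5, 285°): beam 1 = 0.5176 ≠ 0.5774 ✗
  …
  (4.5, 5.5, 210°): r_1=0.5774, r_2=0.5176, r_3=0.5774, r_4=1.9319, r_5=1.0000 — all match ✓
Unique over the lattice → pose = (4.5, 5.5, 210°).

(x, y, θ) = (4.5, 5.5, 210°)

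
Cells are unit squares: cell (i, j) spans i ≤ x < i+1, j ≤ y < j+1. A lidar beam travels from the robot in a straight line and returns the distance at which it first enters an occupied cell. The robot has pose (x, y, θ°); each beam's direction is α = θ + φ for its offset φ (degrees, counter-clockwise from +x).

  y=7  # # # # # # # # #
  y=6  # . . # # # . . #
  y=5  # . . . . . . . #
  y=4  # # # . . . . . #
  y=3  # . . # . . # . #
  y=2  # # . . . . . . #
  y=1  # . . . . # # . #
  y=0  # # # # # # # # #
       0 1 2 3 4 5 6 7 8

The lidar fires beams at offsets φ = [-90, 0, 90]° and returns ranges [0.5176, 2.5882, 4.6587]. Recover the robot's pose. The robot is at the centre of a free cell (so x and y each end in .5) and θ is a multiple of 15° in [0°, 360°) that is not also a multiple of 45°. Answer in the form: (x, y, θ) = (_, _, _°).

(x, y, θ) = (5.5, 2.5, 345°)

Enumerate (i+0.5, j+0.5, θ) over the 32 free cells and 16 admissible headings. For each, cast all 3 beams and compare to the given ranges.
  (4.5, 4.5, 240°): beam 1 = 4.0415 ≠ 0.5176 ✗
  (3.5, 4.5, 150°): beam 1 = 1.7321 ≠ 0.5176 ✗
  (5.5, 4.5, 330°): beam 1 = 4.0415 ≠ 0.5176 ✗
  …
  (5.5, 2.5, 345°): r_1=0.5176, r_2=2.5882, r_3=4.6587 — all match ✓
No second candidate reproduces the full scan.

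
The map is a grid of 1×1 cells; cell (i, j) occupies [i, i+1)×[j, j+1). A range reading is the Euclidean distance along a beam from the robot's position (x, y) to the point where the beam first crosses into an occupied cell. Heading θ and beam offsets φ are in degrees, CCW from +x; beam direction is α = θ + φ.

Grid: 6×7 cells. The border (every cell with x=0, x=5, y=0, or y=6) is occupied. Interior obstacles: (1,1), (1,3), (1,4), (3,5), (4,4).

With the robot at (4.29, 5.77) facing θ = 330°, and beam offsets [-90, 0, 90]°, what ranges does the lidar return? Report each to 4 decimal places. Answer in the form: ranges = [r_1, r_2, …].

beam 1: φ=-90°, α=240°
  direction (-0.5000, -0.8660); cell (4,5); t to first gridline: x 0.5800, y 0.8891 (then +2.0000 / +1.1547)
    (3,5) via x @ 0.5800  # hit
  → r_1 = 0.5800
beam 2: φ=0°, α=330°
  direction (0.8660, -0.5000); cell (4,5); t to first gridline: x 0.8198, y 1.5400 (then +1.1547 / +2.0000)
    (5,5) via x @ 0.8198  # hit
  → r_2 = 0.8198
beam 3: φ=90°, α=60°
  direction (0.5000, 0.8660); cell (4,5); t to first gridline: x 1.4200, y 0.2656 (then +2.0000 / +1.1547)
    (4,6) via y @ 0.2656  # hit
  → r_3 = 0.2656

ranges = [0.5800, 0.8198, 0.2656]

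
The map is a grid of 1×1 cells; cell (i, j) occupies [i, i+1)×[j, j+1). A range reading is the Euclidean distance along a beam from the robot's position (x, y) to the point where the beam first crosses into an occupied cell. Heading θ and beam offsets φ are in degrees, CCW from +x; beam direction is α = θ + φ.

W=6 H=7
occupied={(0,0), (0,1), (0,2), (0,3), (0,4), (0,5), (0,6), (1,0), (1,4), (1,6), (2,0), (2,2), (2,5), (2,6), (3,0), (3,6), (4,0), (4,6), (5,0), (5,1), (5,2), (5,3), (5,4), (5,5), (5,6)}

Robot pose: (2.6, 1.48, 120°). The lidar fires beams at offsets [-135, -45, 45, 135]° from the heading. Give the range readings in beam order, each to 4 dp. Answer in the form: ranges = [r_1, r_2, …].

ranges = [1.8546, 0.5383, 1.6564, 0.4969]

beam 1: φ=-135°, α=345°
  direction (0.9659, -0.2588); cell (2,1); t to first gridline: x 0.4141, y 1.8546 (then +1.0353 / +3.8637)
    (3,1) via x @ 0.4141
    (4,1) via x @ 1.4494
    (4,0) via y @ 1.8546  # hit
  → r_1 = 1.8546
beam 2: φ=-45°, α=75°
  direction (0.2588, 0.9659); cell (2,1); t to first gridline: x 1.5455, y 0.5383 (then +3.8637 / +1.0353)
    (2,2) via y @ 0.5383  # hit
  → r_2 = 0.5383
beam 3: φ=45°, α=165°
  direction (-0.9659, 0.2588); cell (2,1); t to first gridline: x 0.6212, y 2.0091 (then +1.0353 / +3.8637)
    (1,1) via x @ 0.6212
    (0,1) via x @ 1.6564  # hit
  → r_3 = 1.6564
beam 4: φ=135°, α=255°
  direction (-0.2588, -0.9659); cell (2,1); t to first gridline: x 2.3182, y 0.4969 (then +3.8637 / +1.0353)
    (2,0) via y @ 0.4969  # hit
  → r_4 = 0.4969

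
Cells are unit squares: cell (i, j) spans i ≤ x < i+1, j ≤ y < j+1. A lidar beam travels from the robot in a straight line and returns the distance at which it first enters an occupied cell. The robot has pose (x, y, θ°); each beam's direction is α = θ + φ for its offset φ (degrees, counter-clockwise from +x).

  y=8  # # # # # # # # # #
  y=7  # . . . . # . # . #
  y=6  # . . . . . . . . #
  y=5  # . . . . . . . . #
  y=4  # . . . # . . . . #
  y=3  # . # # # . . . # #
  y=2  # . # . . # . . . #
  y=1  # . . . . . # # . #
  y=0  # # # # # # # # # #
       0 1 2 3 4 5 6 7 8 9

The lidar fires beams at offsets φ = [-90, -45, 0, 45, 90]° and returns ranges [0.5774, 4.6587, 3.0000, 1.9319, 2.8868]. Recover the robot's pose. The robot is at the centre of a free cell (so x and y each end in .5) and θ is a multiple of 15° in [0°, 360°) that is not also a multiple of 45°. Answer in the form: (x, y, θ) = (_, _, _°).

(x, y, θ) = (4.5, 5.5, 30°)

The pose lattice has 45·16 = 720 candidates. Test each by forward raycasting.
  (6.5, 5.5, 120°): beam 1 = 2.8868 ≠ 0.5774 ✗
  (4.5, 2.5, 60°): beam 2 = 0.5176 ≠ 4.6587 ✗
  (3.5, 1.5, 105°): beam 1 = 1.9319 ≠ 0.5774 ✗
  (4.5, 7.5, 345°): beam 1 = 3.6235 ≠ 0.5774 ✗
  …
  (4.5, 5.5, 30°): r_1=0.5774, r_2=4.6587, r_3=3.0000, r_4=1.9319, r_5=2.8868 — all match ✓
Only this pose fits every beam.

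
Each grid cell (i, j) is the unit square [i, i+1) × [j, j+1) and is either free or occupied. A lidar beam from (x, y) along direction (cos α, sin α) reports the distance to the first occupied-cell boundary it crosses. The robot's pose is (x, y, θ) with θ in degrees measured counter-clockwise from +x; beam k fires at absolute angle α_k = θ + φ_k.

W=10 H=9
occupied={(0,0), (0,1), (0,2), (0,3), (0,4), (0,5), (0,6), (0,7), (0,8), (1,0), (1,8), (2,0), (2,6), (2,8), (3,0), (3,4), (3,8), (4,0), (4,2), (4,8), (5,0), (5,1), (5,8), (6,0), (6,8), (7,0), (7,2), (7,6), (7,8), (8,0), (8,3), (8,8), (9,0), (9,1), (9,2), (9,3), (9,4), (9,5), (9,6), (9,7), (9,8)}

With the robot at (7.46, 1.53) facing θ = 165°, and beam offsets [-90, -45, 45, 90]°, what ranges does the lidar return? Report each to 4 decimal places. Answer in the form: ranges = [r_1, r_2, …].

ranges = [0.4866, 0.5427, 1.0600, 0.5487]

beam 1: φ=-90°, α=75°
  direction (0.2588, 0.9659); cell (7,1); t to first gridline: x 2.0864, y 0.4866 (then +3.8637 / +1.0353)
    (7,2) via y @ 0.4866  # hit
  → r_1 = 0.4866
beam 2: φ=-45°, α=120°
  direction (-0.5000, 0.8660); cell (7,1); t to first gridline: x 0.9200, y 0.5427 (then +2.0000 / +1.1547)
    (7,2) via y @ 0.5427  # hit
  → r_2 = 0.5427
beam 3: φ=45°, α=210°
  direction (-0.8660, -0.5000); cell (7,1); t to first gridline: x 0.5312, y 1.0600 (then +1.1547 / +2.0000)
    (6,1) via x @ 0.5312
    (6,0) via y @ 1.0600  # hit
  → r_3 = 1.0600
beam 4: φ=90°, α=255°
  direction (-0.2588, -0.9659); cell (7,1); t to first gridline: x 1.7773, y 0.5487 (then +3.8637 / +1.0353)
    (7,0) via y @ 0.5487  # hit
  → r_4 = 0.5487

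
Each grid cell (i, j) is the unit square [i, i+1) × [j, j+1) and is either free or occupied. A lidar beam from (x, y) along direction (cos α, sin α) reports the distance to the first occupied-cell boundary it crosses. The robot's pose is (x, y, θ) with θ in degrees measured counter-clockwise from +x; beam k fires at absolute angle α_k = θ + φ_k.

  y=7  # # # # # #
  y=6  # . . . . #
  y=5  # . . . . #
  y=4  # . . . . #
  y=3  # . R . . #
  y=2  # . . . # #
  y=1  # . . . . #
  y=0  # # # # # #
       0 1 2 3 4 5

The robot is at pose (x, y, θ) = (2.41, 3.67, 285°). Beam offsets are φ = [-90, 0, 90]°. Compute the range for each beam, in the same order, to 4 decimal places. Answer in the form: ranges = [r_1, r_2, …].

beam 1: φ=-90°, α=195°
  dir = (cos 195°, sin 195°) = (-0.9659, -0.2588); from cell (2,3)
  next x-line at t=0.4245, next y-line at t=2.5887; Δt_x=1.0353, Δt_y=3.8637
    x: enter (1,3) at t=0.4245
    x: enter (0,3) at t=1.4597 ← occupied
  → r_1 = 1.4597
beam 2: φ=0°, α=285°
  dir = (cos 285°, sin 285°) = (0.2588, -0.9659); from cell (2,3)
  next x-line at t=2.2796, next y-line at t=0.6936; Δt_x=3.8637, Δt_y=1.0353
    y: enter (2,2) at t=0.6936
    y: enter (2,1) at t=1.7289
    x: enter (3,1) at t=2.2796
    y: enter (3,0) at t=2.7642 ← occupied
  → r_2 = 2.7642
beam 3: φ=90°, α=15°
  dir = (cos 15°, sin 15°) = (0.9659, 0.2588); from cell (2,3)
  next x-line at t=0.6108, next y-line at t=1.2750; Δt_x=1.0353, Δt_y=3.8637
    x: enter (3,3) at t=0.6108
    y: enter (3,4) at t=1.2750
    x: enter (4,4) at t=1.6461
    x: enter (5,4) at t=2.6814 ← occupied
  → r_3 = 2.6814

ranges = [1.4597, 2.7642, 2.6814]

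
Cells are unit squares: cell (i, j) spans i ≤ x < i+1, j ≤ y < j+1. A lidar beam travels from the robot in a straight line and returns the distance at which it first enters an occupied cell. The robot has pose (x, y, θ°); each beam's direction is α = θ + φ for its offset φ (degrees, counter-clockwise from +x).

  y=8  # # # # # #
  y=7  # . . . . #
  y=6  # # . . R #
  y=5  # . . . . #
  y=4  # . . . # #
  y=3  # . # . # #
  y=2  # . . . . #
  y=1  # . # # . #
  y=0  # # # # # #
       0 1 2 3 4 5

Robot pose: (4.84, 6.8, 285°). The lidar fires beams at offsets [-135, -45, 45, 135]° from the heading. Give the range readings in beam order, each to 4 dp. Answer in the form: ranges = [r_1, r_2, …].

ranges = [2.4000, 3.6800, 0.1848, 0.3200]

beam 1: φ=-135°, α=150°
  d=(-0.8660,0.5000)  start (4,6)  tX=0.9699 tY=0.4000  stride 1/|dx|=1.1547 1/|dy|=2.0000
    cross y-line → (4,7), t=0.4000
    cross x-line → (3,7), t=0.9699
    cross x-line → (2,7), t=2.1246
    cross y-line → (2,8), t=2.4000 (wall)
  → r_1 = 2.4000
beam 2: φ=-45°, α=240°
  d=(-0.5000,-0.8660)  start (4,6)  tX=1.6800 tY=0.9238  stride 1/|dx|=2.0000 1/|dy|=1.1547
    cross y-line → (4,5), t=0.9238
    cross x-line → (3,5), t=1.6800
    cross y-line → (3,4), t=2.0785
    cross y-line → (3,3), t=3.2332
    cross x-line → (2,3), t=3.6800 (wall)
  → r_2 = 3.6800
beam 3: φ=45°, α=330°
  d=(0.8660,-0.5000)  start (4,6)  tX=0.1848 tY=1.6000  stride 1/|dx|=1.1547 1/|dy|=2.0000
    cross x-line → (5,6), t=0.1848 (wall)
  → r_3 = 0.1848
beam 4: φ=135°, α=60°
  d=(0.5000,0.8660)  start (4,6)  tX=0.3200 tY=0.2309  stride 1/|dx|=2.0000 1/|dy|=1.1547
    cross y-line → (4,7), t=0.2309
    cross x-line → (5,7), t=0.3200 (wall)
  → r_4 = 0.3200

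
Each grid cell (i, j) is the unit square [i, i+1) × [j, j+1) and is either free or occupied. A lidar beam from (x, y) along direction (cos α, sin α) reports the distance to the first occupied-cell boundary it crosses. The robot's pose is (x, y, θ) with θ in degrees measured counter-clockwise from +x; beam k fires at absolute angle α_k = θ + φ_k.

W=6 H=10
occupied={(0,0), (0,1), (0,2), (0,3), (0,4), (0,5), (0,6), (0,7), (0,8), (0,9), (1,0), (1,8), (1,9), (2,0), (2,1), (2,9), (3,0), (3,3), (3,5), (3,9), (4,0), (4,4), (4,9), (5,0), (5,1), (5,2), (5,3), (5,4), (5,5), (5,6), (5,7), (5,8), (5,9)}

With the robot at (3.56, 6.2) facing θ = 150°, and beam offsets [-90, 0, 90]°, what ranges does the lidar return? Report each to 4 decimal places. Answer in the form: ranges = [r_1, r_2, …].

ranges = [2.8800, 2.9560, 0.2309]

beam 1: φ=-90°, α=60°
  d=(0.5000,0.8660)  start (3,6)  tX=0.8800 tY=0.9238  stride 1/|dx|=2.0000 1/|dy|=1.1547
    cross x-line → (4,6), t=0.8800
    cross y-line → (4,7), t=0.9238
    cross y-line → (4,8), t=2.0785
    cross x-line → (5,8), t=2.8800 (wall)
  → r_1 = 2.8800
beam 2: φ=0°, α=150°
  d=(-0.8660,0.5000)  start (3,6)  tX=0.6466 tY=1.6000  stride 1/|dx|=1.1547 1/|dy|=2.0000
    cross x-line → (2,6), t=0.6466
    cross y-line → (2,7), t=1.6000
    cross x-line → (1,7), t=1.8013
    cross x-line → (0,7), t=2.9560 (wall)
  → r_2 = 2.9560
beam 3: φ=90°, α=240°
  d=(-0.5000,-0.8660)  start (3,6)  tX=1.1200 tY=0.2309  stride 1/|dx|=2.0000 1/|dy|=1.1547
    cross y-line → (3,5), t=0.2309 (wall)
  → r_3 = 0.2309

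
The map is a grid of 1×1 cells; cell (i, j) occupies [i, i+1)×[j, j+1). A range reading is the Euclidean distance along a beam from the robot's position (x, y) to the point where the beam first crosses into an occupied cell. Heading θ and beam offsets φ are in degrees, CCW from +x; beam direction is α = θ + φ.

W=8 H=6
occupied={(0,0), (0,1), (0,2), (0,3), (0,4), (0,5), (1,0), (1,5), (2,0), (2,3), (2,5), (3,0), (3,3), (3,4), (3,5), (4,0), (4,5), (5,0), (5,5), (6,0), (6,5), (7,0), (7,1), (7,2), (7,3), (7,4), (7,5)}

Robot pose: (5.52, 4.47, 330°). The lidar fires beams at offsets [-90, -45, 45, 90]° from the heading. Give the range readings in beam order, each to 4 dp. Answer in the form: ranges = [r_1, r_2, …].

ranges = [4.0068, 3.5924, 1.5322, 0.6120]

beam 1: φ=-90°, α=240°
  d=(-0.5000,-0.8660)  start (5,4)  tX=1.0400 tY=0.5427  stride 1/|dx|=2.0000 1/|dy|=1.1547
    cross y-line → (5,3), t=0.5427
    cross x-line → (4,3), t=1.0400
    cross y-line → (4,2), t=1.6974
    cross y-line → (4,1), t=2.8521
    cross x-line → (3,1), t=3.0400
    cross y-line → (3,0), t=4.0068 (wall)
  → r_1 = 4.0068
beam 2: φ=-45°, α=285°
  d=(0.2588,-0.9659)  start (5,4)  tX=1.8546 tY=0.4866  stride 1/|dx|=3.8637 1/|dy|=1.0353
    cross y-line → (5,3), t=0.4866
    cross y-line → (5,2), t=1.5219
    cross x-line → (6,2), t=1.8546
    cross y-line → (6,1), t=2.5571
    cross y-line → (6,0), t=3.5924 (wall)
  → r_2 = 3.5924
beam 3: φ=45°, α=15°
  d=(0.9659,0.2588)  start (5,4)  tX=0.4969 tY=2.0478  stride 1/|dx|=1.0353 1/|dy|=3.8637
    cross x-line → (6,4), t=0.4969
    cross x-line → (7,4), t=1.5322 (wall)
  → r_3 = 1.5322
beam 4: φ=90°, α=60°
  d=(0.5000,0.8660)  start (5,4)  tX=0.9600 tY=0.6120  stride 1/|dx|=2.0000 1/|dy|=1.1547
    cross y-line → (5,5), t=0.6120 (wall)
  → r_4 = 0.6120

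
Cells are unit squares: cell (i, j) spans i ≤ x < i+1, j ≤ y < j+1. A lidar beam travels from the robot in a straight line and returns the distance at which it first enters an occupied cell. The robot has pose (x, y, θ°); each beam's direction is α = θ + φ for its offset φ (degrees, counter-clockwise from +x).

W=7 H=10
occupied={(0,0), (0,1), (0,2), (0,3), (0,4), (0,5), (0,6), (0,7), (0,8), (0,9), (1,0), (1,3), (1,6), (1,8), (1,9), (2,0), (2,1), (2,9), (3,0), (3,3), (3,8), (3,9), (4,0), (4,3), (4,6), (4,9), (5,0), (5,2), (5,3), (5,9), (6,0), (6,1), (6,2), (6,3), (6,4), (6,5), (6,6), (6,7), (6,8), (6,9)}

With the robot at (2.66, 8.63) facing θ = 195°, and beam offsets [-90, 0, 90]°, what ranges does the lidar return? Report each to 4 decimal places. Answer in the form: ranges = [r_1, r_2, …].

ranges = [0.3831, 0.6833, 4.7933]

beam 1: φ=-90°, α=105°
  direction (-0.2588, 0.9659); cell (2,8); t to first gridline: x 2.5500, y 0.3831 (then +3.8637 / +1.0353)
    (2,9) via y @ 0.3831  # hit
  → r_1 = 0.3831
beam 2: φ=0°, α=195°
  direction (-0.9659, -0.2588); cell (2,8); t to first gridline: x 0.6833, y 2.4341 (then +1.0353 / +3.8637)
    (1,8) via x @ 0.6833  # hit
  → r_2 = 0.6833
beam 3: φ=90°, α=285°
  direction (0.2588, -0.9659); cell (2,8); t to first gridline: x 1.3137, y 0.6522 (then +3.8637 / +1.0353)
    (2,7) via y @ 0.6522
    (3,7) via x @ 1.3137
    (3,6) via y @ 1.6875
    (3,5) via y @ 2.7228
    (3,4) via y @ 3.7581
    (3,3) via y @ 4.7933  # hit
  → r_3 = 4.7933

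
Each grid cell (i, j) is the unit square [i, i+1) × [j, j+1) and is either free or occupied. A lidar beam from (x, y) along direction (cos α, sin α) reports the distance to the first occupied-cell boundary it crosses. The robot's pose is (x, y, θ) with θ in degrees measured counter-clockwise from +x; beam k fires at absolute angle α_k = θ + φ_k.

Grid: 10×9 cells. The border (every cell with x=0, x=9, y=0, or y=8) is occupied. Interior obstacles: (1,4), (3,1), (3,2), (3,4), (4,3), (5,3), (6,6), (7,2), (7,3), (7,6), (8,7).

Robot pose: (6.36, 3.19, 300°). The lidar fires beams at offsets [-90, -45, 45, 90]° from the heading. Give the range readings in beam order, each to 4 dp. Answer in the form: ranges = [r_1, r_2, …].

ranges = [2.7251, 2.2673, 0.6626, 0.7390]

beam 1: φ=-90°, α=210°
  direction (-0.8660, -0.5000); cell (6,3); t to first gridline: x 0.4157, y 0.3800 (then +1.1547 / +2.0000)
    (6,2) via y @ 0.3800
    (5,2) via x @ 0.4157
    (4,2) via x @ 1.5704
    (4,1) via y @ 2.3800
    (3,1) via x @ 2.7251  # hit
  → r_1 = 2.7251
beam 2: φ=-45°, α=255°
  direction (-0.2588, -0.9659); cell (6,3); t to first gridline: x 1.3909, y 0.1967 (then +3.8637 / +1.0353)
    (6,2) via y @ 0.1967
    (6,1) via y @ 1.2320
    (5,1) via x @ 1.3909
    (5,0) via y @ 2.2673  # hit
  → r_2 = 2.2673
beam 3: φ=45°, α=345°
  direction (0.9659, -0.2588); cell (6,3); t to first gridline: x 0.6626, y 0.7341 (then +1.0353 / +3.8637)
    (7,3) via x @ 0.6626  # hit
  → r_3 = 0.6626
beam 4: φ=90°, α=30°
  direction (0.8660, 0.5000); cell (6,3); t to first gridline: x 0.7390, y 1.6200 (then +1.1547 / +2.0000)
    (7,3) via x @ 0.7390  # hit
  → r_4 = 0.7390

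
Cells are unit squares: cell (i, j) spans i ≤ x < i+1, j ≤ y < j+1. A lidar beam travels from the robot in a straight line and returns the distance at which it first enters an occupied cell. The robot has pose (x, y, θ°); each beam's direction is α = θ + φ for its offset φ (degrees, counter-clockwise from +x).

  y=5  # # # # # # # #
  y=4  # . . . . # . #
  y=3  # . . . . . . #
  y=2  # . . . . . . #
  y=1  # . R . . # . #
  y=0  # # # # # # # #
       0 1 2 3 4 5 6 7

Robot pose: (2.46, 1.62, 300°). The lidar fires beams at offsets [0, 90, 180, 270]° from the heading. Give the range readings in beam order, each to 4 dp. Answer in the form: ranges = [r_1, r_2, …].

beam 1: φ=0°, α=300°
  direction (0.5000, -0.8660); cell (2,1); t to first gridline: x 1.0800, y 0.7159 (then +2.0000 / +1.1547)
    (2,0) via y @ 0.7159  # hit
  → r_1 = 0.7159
beam 2: φ=90°, α=30°
  direction (0.8660, 0.5000); cell (2,1); t to first gridline: x 0.6235, y 0.7600 (then +1.1547 / +2.0000)
    (3,1) via x @ 0.6235
    (3,2) via y @ 0.7600
    (4,2) via x @ 1.7782
    (4,3) via y @ 2.7600
    (5,3) via x @ 2.9329
    (6,3) via x @ 4.0876
    (6,4) via y @ 4.7600
    (7,4) via x @ 5.2423  # hit
  → r_2 = 5.2423
beam 3: φ=180°, α=120°
  direction (-0.5000, 0.8660); cell (2,1); t to first gridline: x 0.9200, y 0.4388 (then +2.0000 / +1.1547)
    (2,2) via y @ 0.4388
    (1,2) via x @ 0.9200
    (1,3) via y @ 1.5935
    (1,4) via y @ 2.7482
    (0,4) via x @ 2.9200  # hit
  → r_3 = 2.9200
beam 4: φ=270°, α=210°
  direction (-0.8660, -0.5000); cell (2,1); t to first gridline: x 0.5312, y 1.2400 (then +1.1547 / +2.0000)
    (1,1) via x @ 0.5312
    (1,0) via y @ 1.2400  # hit
  → r_4 = 1.2400

ranges = [0.7159, 5.2423, 2.9200, 1.2400]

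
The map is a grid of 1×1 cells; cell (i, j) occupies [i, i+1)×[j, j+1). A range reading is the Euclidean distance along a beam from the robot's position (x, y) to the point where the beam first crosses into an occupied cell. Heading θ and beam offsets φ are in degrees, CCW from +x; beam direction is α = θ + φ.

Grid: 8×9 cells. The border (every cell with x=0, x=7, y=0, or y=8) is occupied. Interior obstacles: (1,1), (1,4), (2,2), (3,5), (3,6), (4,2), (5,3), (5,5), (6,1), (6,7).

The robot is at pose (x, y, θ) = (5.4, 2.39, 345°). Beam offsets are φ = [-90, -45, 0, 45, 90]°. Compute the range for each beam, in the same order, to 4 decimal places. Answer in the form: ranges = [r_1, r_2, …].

ranges = [1.4390, 1.2000, 1.5068, 1.8475, 0.6315]

beam 1: φ=-90°, α=255°
  dir = (cos 255°, sin 255°) = (-0.2588, -0.9659); from cell (5,2)
  next x-line at t=1.5455, next y-line at t=0.4038; Δt_x=3.8637, Δt_y=1.0353
    y: enter (5,1) at t=0.4038
    y: enter (5,0) at t=1.4390 ← occupied
  → r_1 = 1.4390
beam 2: φ=-45°, α=300°
  dir = (cos 300°, sin 300°) = (0.5000, -0.8660); from cell (5,2)
  next x-line at t=1.2000, next y-line at t=0.4503; Δt_x=2.0000, Δt_y=1.1547
    y: enter (5,1) at t=0.4503
    x: enter (6,1) at t=1.2000 ← occupied
  → r_2 = 1.2000
beam 3: φ=0°, α=345°
  dir = (cos 345°, sin 345°) = (0.9659, -0.2588); from cell (5,2)
  next x-line at t=0.6212, next y-line at t=1.5068; Δt_x=1.0353, Δt_y=3.8637
    x: enter (6,2) at t=0.6212
    y: enter (6,1) at t=1.5068 ← occupied
  → r_3 = 1.5068
beam 4: φ=45°, α=30°
  dir = (cos 30°, sin 30°) = (0.8660, 0.5000); from cell (5,2)
  next x-line at t=0.6928, next y-line at t=1.2200; Δt_x=1.1547, Δt_y=2.0000
    x: enter (6,2) at t=0.6928
    y: enter (6,3) at t=1.2200
    x: enter (7,3) at t=1.8475 ← occupied
  → r_4 = 1.8475
beam 5: φ=90°, α=75°
  dir = (cos 75°, sin 75°) = (0.2588, 0.9659); from cell (5,2)
  next x-line at t=2.3182, next y-line at t=0.6315; Δt_x=3.8637, Δt_y=1.0353
    y: enter (5,3) at t=0.6315 ← occupied
  → r_5 = 0.6315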